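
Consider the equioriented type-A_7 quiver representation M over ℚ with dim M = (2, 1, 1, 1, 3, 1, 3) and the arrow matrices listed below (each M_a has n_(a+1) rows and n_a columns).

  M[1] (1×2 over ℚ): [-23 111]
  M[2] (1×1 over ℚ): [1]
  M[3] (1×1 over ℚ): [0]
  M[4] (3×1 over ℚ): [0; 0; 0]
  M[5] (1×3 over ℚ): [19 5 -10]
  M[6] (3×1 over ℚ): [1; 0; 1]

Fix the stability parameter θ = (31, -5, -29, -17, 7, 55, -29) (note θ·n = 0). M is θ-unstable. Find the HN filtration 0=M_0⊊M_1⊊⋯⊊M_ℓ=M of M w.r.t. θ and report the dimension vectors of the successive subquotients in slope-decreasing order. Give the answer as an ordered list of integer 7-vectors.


Interval decomposition of M: I[1,1], I[1,3], I[4,4], I[5,5]^2, I[5,7], I[7,7]^2.
HN type (ℓ=6): μ^(1)=31; μ^(2)=13; μ^(3)=7; μ^(4)=-1; μ^(5)=-17; μ^(6)=-29

((1, 0, 0, 0, 0, 0, 0); (0, 0, 0, 0, 0, 1, 1); (0, 0, 0, 0, 3, 0, 0); (1, 1, 1, 0, 0, 0, 0); (0, 0, 0, 1, 0, 0, 0); (0, 0, 0, 0, 0, 0, 2))


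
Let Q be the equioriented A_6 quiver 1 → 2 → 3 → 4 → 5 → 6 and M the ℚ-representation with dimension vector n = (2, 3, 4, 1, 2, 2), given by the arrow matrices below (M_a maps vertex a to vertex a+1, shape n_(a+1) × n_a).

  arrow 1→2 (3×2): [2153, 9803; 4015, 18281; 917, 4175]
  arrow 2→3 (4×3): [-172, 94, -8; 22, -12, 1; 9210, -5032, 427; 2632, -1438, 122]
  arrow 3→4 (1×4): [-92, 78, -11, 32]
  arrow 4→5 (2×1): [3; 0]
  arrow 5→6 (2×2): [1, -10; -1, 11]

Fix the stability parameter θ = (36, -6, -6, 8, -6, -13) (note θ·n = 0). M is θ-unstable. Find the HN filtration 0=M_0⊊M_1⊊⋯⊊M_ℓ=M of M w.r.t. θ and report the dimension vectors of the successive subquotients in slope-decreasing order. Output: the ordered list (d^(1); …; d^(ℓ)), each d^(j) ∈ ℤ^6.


Barcode: M ≅ I[1,3], I[1,6], I[2,2], I[3,3]^2, I[5,6]. HN layers by μ_θ (4 steps, strictly decreasing):
  μ^(1)=8; μ^(2)=13/6; μ^(3)=-6; μ^(4)=-19/2

((1, 1, 1, 0, 0, 0); (1, 1, 1, 1, 1, 1); (0, 1, 2, 0, 0, 0); (0, 0, 0, 0, 1, 1))


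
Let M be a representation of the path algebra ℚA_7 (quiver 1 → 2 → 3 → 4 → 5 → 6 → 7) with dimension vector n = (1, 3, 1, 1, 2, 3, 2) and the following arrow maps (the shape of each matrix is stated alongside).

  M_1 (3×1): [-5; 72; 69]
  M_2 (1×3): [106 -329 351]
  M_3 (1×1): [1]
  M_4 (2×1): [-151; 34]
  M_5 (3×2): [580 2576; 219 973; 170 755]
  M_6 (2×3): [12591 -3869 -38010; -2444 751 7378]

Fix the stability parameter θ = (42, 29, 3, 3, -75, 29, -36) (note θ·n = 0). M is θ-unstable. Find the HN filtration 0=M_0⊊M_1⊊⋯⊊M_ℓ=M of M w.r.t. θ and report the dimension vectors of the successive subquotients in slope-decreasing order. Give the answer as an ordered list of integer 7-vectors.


Interval decomposition of M: I[1,7], I[2,2]^2, I[5,6], I[6,7].
HN type (ℓ=4): μ^(1)=29; μ^(2)=-5/7; μ^(3)=-7/2; μ^(4)=-75

((0, 2, 0, 0, 0, 1, 0); (1, 1, 1, 1, 1, 1, 1); (0, 0, 0, 0, 0, 1, 1); (0, 0, 0, 0, 1, 0, 0))


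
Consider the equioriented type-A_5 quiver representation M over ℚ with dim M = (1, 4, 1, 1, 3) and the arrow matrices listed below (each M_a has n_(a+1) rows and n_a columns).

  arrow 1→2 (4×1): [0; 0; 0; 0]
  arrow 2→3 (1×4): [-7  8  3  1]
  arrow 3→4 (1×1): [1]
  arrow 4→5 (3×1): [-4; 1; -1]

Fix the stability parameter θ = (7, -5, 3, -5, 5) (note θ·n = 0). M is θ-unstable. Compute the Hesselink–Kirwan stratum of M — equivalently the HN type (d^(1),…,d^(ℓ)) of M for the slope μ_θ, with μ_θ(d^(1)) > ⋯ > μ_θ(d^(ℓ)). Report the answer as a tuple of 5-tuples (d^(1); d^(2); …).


Via rank(M_{q-1}∘⋯∘M_p): M ≅ I[1,1], I[2,2]^3, I[2,5], I[5,5]^2.
μ_θ-semistable layers: μ^(1)=7; μ^(2)=5; μ^(3)=-1; μ^(4)=-5

((1, 0, 0, 0, 0); (0, 0, 0, 0, 3); (0, 0, 1, 1, 0); (0, 4, 0, 0, 0))


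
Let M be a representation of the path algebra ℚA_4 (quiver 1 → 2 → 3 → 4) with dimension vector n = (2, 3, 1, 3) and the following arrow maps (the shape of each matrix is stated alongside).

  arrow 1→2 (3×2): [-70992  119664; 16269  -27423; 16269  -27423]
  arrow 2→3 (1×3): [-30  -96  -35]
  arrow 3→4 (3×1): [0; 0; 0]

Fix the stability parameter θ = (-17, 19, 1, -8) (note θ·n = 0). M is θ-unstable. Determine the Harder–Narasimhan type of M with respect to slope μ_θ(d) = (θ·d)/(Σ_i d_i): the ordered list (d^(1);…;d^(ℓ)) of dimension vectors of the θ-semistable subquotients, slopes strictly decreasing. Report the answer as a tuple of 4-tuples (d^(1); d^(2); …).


Barcode: M ≅ I[1,1], I[1,3], I[2,2]^2, I[4,4]^3. HN layers by μ_θ (4 steps, strictly decreasing):
  μ^(1)=19; μ^(2)=10; μ^(3)=-8; μ^(4)=-17

((0, 2, 0, 0); (0, 1, 1, 0); (0, 0, 0, 3); (2, 0, 0, 0))


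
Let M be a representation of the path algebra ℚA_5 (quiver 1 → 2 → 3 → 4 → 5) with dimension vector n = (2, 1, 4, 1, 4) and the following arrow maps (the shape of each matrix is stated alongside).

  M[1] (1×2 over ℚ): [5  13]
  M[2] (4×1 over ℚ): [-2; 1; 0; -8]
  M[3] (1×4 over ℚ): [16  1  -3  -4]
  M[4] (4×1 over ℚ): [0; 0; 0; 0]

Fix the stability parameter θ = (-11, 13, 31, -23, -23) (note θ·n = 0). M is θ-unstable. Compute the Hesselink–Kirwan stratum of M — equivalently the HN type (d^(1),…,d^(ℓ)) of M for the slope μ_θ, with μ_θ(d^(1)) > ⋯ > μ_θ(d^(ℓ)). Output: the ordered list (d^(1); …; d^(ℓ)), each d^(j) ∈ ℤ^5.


Interval decomposition of M: I[1,1], I[1,4], I[3,3]^3, I[5,5]^4.
HN type (ℓ=4): μ^(1)=31; μ^(2)=7; μ^(3)=-11; μ^(4)=-23

((0, 0, 3, 0, 0); (0, 1, 1, 1, 0); (2, 0, 0, 0, 0); (0, 0, 0, 0, 4))


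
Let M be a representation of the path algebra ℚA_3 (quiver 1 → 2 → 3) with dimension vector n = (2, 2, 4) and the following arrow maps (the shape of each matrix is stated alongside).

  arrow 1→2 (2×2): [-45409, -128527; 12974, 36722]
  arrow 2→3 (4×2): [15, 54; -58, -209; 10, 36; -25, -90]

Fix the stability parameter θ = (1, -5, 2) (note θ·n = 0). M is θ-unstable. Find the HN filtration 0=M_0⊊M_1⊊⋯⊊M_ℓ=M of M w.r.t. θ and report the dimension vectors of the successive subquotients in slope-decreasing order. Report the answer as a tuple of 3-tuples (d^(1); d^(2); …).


Via rank(M_{q-1}∘⋯∘M_p): M ≅ I[1,1], I[1,3], I[2,3], I[3,3]^2.
μ_θ-semistable layers: μ^(1)=2; μ^(2)=1; μ^(3)=-2; μ^(4)=-5

((0, 0, 4); (1, 0, 0); (1, 1, 0); (0, 1, 0))


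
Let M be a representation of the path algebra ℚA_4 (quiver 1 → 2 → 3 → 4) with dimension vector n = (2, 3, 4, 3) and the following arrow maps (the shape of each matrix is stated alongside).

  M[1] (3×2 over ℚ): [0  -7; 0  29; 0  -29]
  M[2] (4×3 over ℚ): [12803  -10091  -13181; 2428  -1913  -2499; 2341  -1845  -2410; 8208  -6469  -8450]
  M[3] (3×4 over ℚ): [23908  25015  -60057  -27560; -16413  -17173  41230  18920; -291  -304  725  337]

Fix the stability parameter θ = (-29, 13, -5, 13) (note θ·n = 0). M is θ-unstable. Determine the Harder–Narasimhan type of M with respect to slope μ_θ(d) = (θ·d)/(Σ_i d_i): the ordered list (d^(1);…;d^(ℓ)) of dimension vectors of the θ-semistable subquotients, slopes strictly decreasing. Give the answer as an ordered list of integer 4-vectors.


Barcode: M ≅ I[1,1], I[1,4], I[2,4]^2, I[3,3]. HN layers by μ_θ (4 steps, strictly decreasing):
  μ^(1)=13; μ^(2)=4; μ^(3)=-5; μ^(4)=-29

((0, 0, 0, 3); (0, 3, 3, 0); (0, 0, 1, 0); (2, 0, 0, 0))


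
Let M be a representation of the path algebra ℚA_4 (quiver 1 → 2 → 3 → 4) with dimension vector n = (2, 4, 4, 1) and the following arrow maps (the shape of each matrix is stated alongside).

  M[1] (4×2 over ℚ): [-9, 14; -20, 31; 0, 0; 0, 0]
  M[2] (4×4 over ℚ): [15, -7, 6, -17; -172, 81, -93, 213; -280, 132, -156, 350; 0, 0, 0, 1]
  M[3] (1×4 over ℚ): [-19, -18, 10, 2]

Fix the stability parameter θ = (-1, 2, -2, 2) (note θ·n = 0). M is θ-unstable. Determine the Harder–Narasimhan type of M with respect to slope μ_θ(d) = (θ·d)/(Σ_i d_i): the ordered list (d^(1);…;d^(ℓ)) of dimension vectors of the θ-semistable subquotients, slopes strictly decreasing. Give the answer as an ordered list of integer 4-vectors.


Interval decomposition of M: I[1,3], I[1,4], I[2,2], I[2,3], I[3,3].
HN type (ℓ=4): μ^(1)=2; μ^(2)=0; μ^(3)=-1; μ^(4)=-2

((0, 1, 0, 1); (0, 3, 3, 0); (2, 0, 0, 0); (0, 0, 1, 0))


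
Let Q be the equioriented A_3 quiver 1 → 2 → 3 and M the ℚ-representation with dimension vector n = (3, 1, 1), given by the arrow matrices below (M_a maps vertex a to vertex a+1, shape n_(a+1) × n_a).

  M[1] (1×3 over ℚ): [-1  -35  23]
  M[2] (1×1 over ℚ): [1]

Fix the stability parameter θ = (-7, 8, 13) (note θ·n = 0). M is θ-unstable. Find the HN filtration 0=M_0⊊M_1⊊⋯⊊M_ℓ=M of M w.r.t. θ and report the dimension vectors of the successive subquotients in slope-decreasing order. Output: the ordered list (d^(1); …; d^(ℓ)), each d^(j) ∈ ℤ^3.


Via rank(M_{q-1}∘⋯∘M_p): M ≅ I[1,1]^2, I[1,3].
μ_θ-semistable layers: μ^(1)=13; μ^(2)=8; μ^(3)=-7

((0, 0, 1); (0, 1, 0); (3, 0, 0))


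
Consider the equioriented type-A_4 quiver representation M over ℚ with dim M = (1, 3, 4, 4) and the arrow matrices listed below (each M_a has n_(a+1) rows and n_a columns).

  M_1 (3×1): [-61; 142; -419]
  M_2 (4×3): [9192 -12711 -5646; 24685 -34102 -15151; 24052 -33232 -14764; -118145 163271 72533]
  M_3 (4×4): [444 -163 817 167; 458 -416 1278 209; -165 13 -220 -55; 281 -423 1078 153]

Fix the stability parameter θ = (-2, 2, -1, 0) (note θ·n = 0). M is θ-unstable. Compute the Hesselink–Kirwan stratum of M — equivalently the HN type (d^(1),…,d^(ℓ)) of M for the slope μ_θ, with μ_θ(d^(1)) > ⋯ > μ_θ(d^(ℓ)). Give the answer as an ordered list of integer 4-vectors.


Barcode: M ≅ I[1,2], I[2,4]^2, I[3,3], I[3,4], I[4,4]. HN layers by μ_θ (5 steps, strictly decreasing):
  μ^(1)=2; μ^(2)=1/3; μ^(3)=0; μ^(4)=-1; μ^(5)=-2

((0, 1, 0, 0); (0, 2, 2, 2); (0, 0, 0, 2); (0, 0, 2, 0); (1, 0, 0, 0))


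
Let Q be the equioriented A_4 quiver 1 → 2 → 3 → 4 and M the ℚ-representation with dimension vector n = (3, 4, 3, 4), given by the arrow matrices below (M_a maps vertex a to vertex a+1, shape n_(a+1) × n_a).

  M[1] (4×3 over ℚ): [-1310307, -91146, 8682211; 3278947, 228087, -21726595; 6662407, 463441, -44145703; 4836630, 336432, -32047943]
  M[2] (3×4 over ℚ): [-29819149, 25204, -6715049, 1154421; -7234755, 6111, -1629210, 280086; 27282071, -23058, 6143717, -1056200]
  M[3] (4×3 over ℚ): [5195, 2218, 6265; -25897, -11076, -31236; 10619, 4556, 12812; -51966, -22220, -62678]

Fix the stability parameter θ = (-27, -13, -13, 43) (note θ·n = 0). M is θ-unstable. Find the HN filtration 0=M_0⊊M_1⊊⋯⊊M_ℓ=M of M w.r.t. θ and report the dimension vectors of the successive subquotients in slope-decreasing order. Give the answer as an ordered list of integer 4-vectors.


Barcode: M ≅ I[1,2], I[1,4]^2, I[2,3], I[4,4]^2. HN layers by μ_θ (3 steps, strictly decreasing):
  μ^(1)=43; μ^(2)=-13; μ^(3)=-27

((0, 0, 0, 4); (0, 4, 3, 0); (3, 0, 0, 0))


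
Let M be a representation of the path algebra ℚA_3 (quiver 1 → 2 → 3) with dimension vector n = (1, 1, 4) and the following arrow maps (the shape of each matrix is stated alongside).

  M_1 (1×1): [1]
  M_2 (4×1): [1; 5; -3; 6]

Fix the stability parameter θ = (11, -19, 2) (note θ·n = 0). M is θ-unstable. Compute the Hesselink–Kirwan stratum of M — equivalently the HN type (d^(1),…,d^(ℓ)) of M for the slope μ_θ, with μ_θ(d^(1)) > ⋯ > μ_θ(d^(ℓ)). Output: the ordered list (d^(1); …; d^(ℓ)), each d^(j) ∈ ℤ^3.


Interval decomposition of M: I[1,3], I[3,3]^3.
HN type (ℓ=2): μ^(1)=2; μ^(2)=-4

((0, 0, 4); (1, 1, 0))


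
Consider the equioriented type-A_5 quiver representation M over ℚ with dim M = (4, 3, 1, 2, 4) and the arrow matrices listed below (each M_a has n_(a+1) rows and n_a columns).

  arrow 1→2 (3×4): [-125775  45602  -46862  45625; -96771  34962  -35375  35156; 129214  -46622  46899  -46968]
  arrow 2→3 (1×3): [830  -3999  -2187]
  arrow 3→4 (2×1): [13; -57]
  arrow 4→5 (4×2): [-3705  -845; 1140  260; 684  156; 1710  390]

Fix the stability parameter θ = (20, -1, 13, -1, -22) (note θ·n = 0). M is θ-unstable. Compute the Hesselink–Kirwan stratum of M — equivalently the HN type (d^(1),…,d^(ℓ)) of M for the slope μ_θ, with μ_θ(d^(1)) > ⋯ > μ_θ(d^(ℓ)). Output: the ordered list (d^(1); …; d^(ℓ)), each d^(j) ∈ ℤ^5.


Interval decomposition of M: I[1,1], I[1,2]^2, I[1,4], I[4,5], I[5,5]^3.
HN type (ℓ=5): μ^(1)=20; μ^(2)=19/2; μ^(3)=31/4; μ^(4)=-23/2; μ^(5)=-22

((1, 0, 0, 0, 0); (2, 2, 0, 0, 0); (1, 1, 1, 1, 0); (0, 0, 0, 1, 1); (0, 0, 0, 0, 3))


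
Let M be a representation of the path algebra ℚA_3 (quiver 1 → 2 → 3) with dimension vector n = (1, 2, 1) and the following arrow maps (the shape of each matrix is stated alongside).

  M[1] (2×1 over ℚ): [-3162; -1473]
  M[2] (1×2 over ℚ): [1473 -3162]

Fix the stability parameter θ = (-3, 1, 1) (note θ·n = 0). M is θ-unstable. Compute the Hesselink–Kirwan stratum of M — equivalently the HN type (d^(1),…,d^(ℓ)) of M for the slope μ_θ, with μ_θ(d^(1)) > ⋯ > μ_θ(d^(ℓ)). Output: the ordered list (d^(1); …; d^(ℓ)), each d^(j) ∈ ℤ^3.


Interval decomposition of M: I[1,2], I[2,3].
HN type (ℓ=2): μ^(1)=1; μ^(2)=-3

((0, 2, 1); (1, 0, 0))


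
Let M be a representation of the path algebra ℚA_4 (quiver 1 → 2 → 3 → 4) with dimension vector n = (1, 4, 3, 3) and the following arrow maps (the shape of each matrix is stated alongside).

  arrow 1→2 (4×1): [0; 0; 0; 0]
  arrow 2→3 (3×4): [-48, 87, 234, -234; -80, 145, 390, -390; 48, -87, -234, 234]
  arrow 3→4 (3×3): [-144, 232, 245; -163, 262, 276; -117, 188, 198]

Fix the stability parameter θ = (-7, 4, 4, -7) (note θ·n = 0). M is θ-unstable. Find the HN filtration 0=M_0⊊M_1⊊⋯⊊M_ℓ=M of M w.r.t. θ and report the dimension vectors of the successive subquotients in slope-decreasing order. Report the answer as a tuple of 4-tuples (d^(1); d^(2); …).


Barcode: M ≅ I[1,1], I[2,2]^3, I[2,4], I[3,4]^2. HN layers by μ_θ (4 steps, strictly decreasing):
  μ^(1)=4; μ^(2)=1/3; μ^(3)=-3/2; μ^(4)=-7

((0, 3, 0, 0); (0, 1, 1, 1); (0, 0, 2, 2); (1, 0, 0, 0))


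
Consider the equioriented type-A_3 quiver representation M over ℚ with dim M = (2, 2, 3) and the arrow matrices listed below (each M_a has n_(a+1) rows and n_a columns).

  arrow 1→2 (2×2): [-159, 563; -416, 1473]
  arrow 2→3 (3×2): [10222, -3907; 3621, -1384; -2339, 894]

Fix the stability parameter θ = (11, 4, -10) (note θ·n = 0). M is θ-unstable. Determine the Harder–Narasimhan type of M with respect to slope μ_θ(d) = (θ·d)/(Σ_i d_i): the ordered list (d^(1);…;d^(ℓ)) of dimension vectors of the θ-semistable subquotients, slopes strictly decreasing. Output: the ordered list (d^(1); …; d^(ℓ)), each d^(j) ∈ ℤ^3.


Via rank(M_{q-1}∘⋯∘M_p): M ≅ I[1,3]^2, I[3,3].
μ_θ-semistable layers: μ^(1)=5/3; μ^(2)=-10

((2, 2, 2); (0, 0, 1))


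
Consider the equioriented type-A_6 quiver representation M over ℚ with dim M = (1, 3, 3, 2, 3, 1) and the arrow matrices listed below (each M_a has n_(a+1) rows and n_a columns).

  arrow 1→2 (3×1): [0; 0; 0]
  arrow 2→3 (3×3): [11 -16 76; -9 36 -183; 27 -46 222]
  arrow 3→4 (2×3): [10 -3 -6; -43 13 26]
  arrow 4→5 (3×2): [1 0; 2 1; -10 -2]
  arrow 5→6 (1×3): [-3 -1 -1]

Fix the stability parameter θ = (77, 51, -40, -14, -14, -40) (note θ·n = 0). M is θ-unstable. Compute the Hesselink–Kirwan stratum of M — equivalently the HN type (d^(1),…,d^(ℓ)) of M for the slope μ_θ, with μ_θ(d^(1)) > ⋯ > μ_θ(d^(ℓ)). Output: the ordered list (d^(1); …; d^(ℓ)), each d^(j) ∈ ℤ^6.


Barcode: M ≅ I[1,1], I[2,3], I[2,5], I[2,6], I[5,5]. HN layers by μ_θ (5 steps, strictly decreasing):
  μ^(1)=77; μ^(2)=11/2; μ^(3)=-17/4; μ^(4)=-57/5; μ^(5)=-14

((1, 0, 0, 0, 0, 0); (0, 1, 1, 0, 0, 0); (0, 1, 1, 1, 1, 0); (0, 1, 1, 1, 1, 1); (0, 0, 0, 0, 1, 0))


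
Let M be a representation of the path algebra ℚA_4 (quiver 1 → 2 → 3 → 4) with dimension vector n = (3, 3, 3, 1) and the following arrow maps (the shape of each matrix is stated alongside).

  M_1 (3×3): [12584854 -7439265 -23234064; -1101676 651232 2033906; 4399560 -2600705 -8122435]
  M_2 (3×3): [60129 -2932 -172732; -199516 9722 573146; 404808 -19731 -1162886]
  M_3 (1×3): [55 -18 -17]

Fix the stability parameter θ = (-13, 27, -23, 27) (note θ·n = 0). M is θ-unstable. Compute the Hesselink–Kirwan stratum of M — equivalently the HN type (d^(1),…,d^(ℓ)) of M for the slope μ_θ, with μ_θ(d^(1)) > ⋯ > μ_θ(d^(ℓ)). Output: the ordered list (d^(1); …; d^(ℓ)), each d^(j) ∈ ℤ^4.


Interval decomposition of M: I[1,1], I[1,3], I[1,4], I[2,3].
HN type (ℓ=3): μ^(1)=27; μ^(2)=2; μ^(3)=-13

((0, 0, 0, 1); (0, 3, 3, 0); (3, 0, 0, 0))


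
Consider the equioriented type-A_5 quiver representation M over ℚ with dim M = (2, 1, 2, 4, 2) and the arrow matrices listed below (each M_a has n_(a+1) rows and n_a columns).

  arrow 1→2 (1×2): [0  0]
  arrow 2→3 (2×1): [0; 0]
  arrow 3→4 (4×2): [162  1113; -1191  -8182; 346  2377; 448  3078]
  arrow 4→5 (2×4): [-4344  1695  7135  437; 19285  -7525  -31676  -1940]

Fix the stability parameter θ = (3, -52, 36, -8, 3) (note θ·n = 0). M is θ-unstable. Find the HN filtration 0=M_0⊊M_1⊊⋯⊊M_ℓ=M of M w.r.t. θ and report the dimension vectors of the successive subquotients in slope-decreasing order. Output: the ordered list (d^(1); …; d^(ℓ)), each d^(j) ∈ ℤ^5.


Barcode: M ≅ I[1,1]^2, I[2,2], I[3,5]^2, I[4,4]^2. HN layers by μ_θ (4 steps, strictly decreasing):
  μ^(1)=31/3; μ^(2)=3; μ^(3)=-8; μ^(4)=-52

((0, 0, 2, 2, 2); (2, 0, 0, 0, 0); (0, 0, 0, 2, 0); (0, 1, 0, 0, 0))


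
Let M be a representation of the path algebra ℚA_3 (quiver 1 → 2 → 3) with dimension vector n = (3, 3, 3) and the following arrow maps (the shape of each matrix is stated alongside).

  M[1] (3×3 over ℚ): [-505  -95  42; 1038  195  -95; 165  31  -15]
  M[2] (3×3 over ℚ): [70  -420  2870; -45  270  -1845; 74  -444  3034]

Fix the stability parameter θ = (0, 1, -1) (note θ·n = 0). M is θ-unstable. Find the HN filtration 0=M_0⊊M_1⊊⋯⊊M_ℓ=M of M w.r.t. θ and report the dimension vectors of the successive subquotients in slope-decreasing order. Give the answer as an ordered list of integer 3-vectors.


Via rank(M_{q-1}∘⋯∘M_p): M ≅ I[1,2]^2, I[1,3], I[3,3]^2.
μ_θ-semistable layers: μ^(1)=1; μ^(2)=0; μ^(3)=-1

((0, 2, 0); (3, 1, 1); (0, 0, 2))


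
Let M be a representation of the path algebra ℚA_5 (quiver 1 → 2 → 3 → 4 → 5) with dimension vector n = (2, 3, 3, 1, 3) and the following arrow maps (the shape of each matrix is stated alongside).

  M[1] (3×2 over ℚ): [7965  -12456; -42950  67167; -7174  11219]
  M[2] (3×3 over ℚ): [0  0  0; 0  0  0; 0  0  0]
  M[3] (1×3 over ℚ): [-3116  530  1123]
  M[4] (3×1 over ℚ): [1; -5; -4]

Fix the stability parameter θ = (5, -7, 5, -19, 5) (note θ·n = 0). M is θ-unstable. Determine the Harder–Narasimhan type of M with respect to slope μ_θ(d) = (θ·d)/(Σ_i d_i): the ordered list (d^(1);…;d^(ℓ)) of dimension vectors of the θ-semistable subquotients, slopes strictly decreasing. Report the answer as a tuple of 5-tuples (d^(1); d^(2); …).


Barcode: M ≅ I[1,2]^2, I[2,2], I[3,3]^2, I[3,5], I[5,5]^2. HN layers by μ_θ (3 steps, strictly decreasing):
  μ^(1)=5; μ^(2)=-1; μ^(3)=-7

((0, 0, 2, 0, 3); (2, 2, 0, 0, 0); (0, 1, 1, 1, 0))


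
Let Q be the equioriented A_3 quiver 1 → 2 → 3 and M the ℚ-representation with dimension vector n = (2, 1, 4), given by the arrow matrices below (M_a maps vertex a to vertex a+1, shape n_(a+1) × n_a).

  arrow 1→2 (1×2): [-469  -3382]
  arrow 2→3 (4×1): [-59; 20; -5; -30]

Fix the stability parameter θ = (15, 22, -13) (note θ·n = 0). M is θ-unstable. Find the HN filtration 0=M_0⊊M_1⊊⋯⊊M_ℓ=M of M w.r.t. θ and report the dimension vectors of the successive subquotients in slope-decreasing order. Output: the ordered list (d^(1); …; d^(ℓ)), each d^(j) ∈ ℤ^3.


Barcode: M ≅ I[1,1], I[1,3], I[3,3]^3. HN layers by μ_θ (3 steps, strictly decreasing):
  μ^(1)=15; μ^(2)=8; μ^(3)=-13

((1, 0, 0); (1, 1, 1); (0, 0, 3))


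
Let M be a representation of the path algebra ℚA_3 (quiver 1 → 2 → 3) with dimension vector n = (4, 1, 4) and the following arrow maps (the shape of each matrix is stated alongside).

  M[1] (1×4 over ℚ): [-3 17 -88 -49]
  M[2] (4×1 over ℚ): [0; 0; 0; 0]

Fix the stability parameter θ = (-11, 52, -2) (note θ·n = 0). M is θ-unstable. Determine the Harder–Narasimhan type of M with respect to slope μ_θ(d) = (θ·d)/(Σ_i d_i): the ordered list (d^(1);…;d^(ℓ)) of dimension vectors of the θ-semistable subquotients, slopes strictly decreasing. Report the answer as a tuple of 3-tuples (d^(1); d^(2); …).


Via rank(M_{q-1}∘⋯∘M_p): M ≅ I[1,1]^3, I[1,2], I[3,3]^4.
μ_θ-semistable layers: μ^(1)=52; μ^(2)=-2; μ^(3)=-11

((0, 1, 0); (0, 0, 4); (4, 0, 0))


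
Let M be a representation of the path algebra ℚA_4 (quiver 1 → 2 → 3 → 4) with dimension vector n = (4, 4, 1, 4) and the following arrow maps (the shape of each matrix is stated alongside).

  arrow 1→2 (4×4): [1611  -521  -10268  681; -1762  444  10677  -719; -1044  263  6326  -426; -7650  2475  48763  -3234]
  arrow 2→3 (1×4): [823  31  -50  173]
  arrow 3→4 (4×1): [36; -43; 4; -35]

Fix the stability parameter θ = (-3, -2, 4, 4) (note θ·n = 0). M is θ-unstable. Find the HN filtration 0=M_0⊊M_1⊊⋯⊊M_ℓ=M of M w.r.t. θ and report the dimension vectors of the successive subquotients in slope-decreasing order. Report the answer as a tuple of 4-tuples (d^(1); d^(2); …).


Barcode: M ≅ I[1,2]^3, I[1,4], I[4,4]^3. HN layers by μ_θ (3 steps, strictly decreasing):
  μ^(1)=4; μ^(2)=-2; μ^(3)=-3

((0, 0, 1, 4); (0, 4, 0, 0); (4, 0, 0, 0))


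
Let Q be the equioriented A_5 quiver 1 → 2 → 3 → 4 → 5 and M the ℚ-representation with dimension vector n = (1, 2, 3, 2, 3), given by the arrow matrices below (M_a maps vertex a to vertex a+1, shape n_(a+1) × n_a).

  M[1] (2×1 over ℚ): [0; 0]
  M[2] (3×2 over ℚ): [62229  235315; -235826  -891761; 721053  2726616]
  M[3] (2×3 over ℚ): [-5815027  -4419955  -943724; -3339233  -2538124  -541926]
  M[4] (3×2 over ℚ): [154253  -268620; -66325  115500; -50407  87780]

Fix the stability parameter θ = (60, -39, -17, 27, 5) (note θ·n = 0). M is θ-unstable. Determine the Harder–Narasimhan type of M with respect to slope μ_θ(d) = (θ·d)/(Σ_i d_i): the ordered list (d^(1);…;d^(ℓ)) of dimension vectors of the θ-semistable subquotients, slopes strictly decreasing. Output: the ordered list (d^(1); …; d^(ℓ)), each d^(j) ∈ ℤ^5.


Interval decomposition of M: I[1,1], I[2,4], I[2,5], I[3,3], I[5,5]^2.
HN type (ℓ=6): μ^(1)=60; μ^(2)=27; μ^(3)=16; μ^(4)=5; μ^(5)=-17; μ^(6)=-39

((1, 0, 0, 0, 0); (0, 0, 0, 1, 0); (0, 0, 0, 1, 1); (0, 0, 0, 0, 2); (0, 0, 3, 0, 0); (0, 2, 0, 0, 0))


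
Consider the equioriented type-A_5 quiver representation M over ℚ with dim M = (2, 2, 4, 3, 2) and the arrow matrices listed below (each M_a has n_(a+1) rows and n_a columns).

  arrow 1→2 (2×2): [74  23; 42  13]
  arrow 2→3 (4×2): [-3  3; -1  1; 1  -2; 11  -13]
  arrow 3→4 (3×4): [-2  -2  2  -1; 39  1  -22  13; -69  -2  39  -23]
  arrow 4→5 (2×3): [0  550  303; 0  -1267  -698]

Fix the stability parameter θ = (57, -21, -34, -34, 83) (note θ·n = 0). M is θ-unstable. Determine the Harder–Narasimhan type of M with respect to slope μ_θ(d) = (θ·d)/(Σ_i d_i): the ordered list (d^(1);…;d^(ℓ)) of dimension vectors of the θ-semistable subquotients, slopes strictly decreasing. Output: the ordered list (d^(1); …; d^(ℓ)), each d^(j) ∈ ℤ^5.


Via rank(M_{q-1}∘⋯∘M_p): M ≅ I[1,5]^2, I[3,3], I[3,4].
μ_θ-semistable layers: μ^(1)=83; μ^(2)=-8; μ^(3)=-34

((0, 0, 0, 0, 2); (2, 2, 2, 2, 0); (0, 0, 2, 1, 0))


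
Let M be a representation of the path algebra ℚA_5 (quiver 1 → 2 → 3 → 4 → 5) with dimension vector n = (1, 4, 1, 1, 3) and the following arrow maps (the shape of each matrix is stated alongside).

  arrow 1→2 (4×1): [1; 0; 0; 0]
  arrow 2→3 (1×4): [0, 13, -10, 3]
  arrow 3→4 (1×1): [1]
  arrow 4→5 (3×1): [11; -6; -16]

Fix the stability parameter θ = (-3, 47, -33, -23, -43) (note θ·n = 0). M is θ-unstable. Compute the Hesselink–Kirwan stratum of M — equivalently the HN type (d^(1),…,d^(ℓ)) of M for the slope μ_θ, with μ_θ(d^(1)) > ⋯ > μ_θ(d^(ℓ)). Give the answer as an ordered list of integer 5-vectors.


Interval decomposition of M: I[1,2], I[2,2]^2, I[2,5], I[5,5]^2.
HN type (ℓ=4): μ^(1)=47; μ^(2)=-3; μ^(3)=-13; μ^(4)=-43

((0, 3, 0, 0, 0); (1, 0, 0, 0, 0); (0, 1, 1, 1, 1); (0, 0, 0, 0, 2))


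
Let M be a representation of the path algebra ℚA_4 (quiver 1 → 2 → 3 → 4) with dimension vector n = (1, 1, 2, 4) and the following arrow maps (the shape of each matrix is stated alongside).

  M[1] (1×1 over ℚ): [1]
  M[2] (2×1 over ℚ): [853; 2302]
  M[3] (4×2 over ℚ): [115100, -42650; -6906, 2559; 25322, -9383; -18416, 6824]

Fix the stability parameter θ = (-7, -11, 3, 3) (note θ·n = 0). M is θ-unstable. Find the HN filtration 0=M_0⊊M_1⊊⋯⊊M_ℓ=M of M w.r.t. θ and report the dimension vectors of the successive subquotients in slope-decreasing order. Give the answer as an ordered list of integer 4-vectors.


Interval decomposition of M: I[1,3], I[3,4], I[4,4]^3.
HN type (ℓ=2): μ^(1)=3; μ^(2)=-9

((0, 0, 2, 4); (1, 1, 0, 0))


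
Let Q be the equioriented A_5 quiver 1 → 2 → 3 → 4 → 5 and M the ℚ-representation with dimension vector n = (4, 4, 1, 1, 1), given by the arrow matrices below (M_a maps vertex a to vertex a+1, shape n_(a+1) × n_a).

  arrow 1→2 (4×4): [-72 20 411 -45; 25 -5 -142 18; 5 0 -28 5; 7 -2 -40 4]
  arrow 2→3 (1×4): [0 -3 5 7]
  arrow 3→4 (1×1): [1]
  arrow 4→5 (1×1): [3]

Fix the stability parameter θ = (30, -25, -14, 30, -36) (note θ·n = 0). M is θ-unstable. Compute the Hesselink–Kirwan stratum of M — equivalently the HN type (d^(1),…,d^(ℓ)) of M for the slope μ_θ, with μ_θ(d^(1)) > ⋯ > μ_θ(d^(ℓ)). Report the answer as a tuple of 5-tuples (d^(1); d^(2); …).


Interval decomposition of M: I[1,2]^3, I[1,5].
HN type (ℓ=2): μ^(1)=5/2; μ^(2)=-3

((3, 3, 0, 0, 0); (1, 1, 1, 1, 1))


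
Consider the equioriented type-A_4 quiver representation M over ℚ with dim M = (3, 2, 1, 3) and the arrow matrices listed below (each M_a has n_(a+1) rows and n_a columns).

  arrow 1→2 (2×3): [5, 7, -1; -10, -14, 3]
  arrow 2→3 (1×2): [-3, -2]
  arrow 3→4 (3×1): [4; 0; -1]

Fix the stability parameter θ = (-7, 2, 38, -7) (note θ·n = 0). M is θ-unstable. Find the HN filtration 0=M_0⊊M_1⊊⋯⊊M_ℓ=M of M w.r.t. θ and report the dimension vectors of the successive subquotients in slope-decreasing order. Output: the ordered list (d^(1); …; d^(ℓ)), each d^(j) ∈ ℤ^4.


Barcode: M ≅ I[1,1], I[1,2], I[1,4], I[4,4]^2. HN layers by μ_θ (3 steps, strictly decreasing):
  μ^(1)=31/2; μ^(2)=2; μ^(3)=-7

((0, 0, 1, 1); (0, 2, 0, 0); (3, 0, 0, 2))


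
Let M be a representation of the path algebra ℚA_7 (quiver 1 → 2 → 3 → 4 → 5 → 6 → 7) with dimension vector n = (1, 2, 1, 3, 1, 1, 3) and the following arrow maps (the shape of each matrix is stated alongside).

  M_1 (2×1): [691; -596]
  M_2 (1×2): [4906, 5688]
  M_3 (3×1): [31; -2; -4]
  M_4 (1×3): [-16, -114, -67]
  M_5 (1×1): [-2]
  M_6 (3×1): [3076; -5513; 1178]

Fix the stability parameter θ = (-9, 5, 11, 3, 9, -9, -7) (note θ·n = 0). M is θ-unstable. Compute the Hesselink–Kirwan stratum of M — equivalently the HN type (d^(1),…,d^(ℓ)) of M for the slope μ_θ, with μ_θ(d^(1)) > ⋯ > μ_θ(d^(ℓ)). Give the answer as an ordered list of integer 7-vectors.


Via rank(M_{q-1}∘⋯∘M_p): M ≅ I[1,4], I[2,2], I[4,4], I[4,7], I[7,7]^2.
μ_θ-semistable layers: μ^(1)=7; μ^(2)=5; μ^(3)=3; μ^(4)=-1; μ^(5)=-7; μ^(6)=-9

((0, 0, 1, 1, 0, 0, 0); (0, 2, 0, 0, 0, 0, 0); (0, 0, 0, 1, 0, 0, 0); (0, 0, 0, 1, 1, 1, 1); (0, 0, 0, 0, 0, 0, 2); (1, 0, 0, 0, 0, 0, 0))


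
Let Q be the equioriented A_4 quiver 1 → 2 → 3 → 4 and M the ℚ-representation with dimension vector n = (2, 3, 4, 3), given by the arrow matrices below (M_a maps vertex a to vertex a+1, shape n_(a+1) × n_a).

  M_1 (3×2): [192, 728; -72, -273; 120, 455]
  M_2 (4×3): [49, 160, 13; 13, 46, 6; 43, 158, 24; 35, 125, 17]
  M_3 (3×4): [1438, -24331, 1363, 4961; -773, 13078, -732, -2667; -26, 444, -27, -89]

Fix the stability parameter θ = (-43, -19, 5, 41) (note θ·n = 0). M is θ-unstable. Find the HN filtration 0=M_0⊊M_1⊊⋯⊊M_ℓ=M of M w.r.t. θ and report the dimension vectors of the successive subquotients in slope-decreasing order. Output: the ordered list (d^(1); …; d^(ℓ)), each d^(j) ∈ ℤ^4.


Barcode: M ≅ I[1,1], I[1,4], I[2,4]^2, I[3,3]. HN layers by μ_θ (4 steps, strictly decreasing):
  μ^(1)=41; μ^(2)=5; μ^(3)=-19; μ^(4)=-43

((0, 0, 0, 3); (0, 0, 4, 0); (0, 3, 0, 0); (2, 0, 0, 0))


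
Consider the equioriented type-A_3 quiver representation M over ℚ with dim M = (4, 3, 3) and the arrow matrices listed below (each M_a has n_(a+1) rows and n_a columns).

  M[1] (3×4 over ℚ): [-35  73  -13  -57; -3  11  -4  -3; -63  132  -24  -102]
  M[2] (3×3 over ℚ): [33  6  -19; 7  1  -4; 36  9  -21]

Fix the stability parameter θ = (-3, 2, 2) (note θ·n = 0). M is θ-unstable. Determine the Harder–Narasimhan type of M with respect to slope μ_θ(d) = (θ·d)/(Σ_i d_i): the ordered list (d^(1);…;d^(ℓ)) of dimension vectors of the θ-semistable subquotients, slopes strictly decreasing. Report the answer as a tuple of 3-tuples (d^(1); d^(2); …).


Via rank(M_{q-1}∘⋯∘M_p): M ≅ I[1,1], I[1,2], I[1,3]^2, I[3,3].
μ_θ-semistable layers: μ^(1)=2; μ^(2)=-3

((0, 3, 3); (4, 0, 0))


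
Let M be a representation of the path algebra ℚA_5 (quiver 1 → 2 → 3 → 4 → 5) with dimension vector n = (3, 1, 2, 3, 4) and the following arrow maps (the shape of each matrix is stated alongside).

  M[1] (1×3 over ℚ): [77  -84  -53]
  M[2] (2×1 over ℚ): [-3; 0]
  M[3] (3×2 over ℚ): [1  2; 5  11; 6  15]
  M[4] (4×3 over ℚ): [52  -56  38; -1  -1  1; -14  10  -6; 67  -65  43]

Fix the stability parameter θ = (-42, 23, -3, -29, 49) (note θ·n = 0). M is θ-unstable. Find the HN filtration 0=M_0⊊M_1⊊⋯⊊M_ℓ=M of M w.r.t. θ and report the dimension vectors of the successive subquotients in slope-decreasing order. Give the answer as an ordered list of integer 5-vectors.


Barcode: M ≅ I[1,1]^2, I[1,4], I[3,5], I[4,5], I[5,5]^2. HN layers by μ_θ (5 steps, strictly decreasing):
  μ^(1)=49; μ^(2)=-3; μ^(3)=-16; μ^(4)=-29; μ^(5)=-42

((0, 0, 0, 0, 4); (0, 1, 1, 1, 0); (0, 0, 1, 1, 0); (0, 0, 0, 1, 0); (3, 0, 0, 0, 0))


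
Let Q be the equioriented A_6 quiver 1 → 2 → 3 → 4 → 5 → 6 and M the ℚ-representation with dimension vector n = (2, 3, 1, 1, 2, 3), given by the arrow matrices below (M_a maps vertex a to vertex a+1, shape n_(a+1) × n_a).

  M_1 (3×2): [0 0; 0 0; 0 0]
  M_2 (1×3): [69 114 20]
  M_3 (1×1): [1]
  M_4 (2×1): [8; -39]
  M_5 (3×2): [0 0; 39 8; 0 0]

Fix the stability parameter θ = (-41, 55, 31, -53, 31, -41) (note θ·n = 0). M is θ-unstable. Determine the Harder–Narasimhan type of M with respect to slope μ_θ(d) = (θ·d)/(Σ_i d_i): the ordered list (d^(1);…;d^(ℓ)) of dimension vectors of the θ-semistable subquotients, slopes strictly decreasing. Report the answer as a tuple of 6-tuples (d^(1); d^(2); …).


Interval decomposition of M: I[1,1]^2, I[2,2]^2, I[2,5], I[5,6], I[6,6]^2.
HN type (ℓ=5): μ^(1)=55; μ^(2)=31; μ^(3)=11; μ^(4)=-5; μ^(5)=-41

((0, 2, 0, 0, 0, 0); (0, 0, 0, 0, 1, 0); (0, 1, 1, 1, 0, 0); (0, 0, 0, 0, 1, 1); (2, 0, 0, 0, 0, 2))


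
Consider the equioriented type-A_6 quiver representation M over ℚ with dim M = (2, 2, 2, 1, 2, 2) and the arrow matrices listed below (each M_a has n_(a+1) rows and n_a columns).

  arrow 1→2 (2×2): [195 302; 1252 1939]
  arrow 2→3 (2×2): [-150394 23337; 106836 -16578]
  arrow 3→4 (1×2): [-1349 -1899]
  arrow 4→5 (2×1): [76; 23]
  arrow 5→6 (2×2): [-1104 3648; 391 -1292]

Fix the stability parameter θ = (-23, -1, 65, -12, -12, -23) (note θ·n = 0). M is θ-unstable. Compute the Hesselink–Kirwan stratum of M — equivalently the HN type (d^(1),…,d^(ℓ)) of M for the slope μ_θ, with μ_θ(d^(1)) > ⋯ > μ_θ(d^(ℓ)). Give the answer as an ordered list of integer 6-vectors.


Barcode: M ≅ I[1,2], I[1,5], I[3,3], I[5,6], I[6,6]. HN layers by μ_θ (5 steps, strictly decreasing):
  μ^(1)=65; μ^(2)=41/3; μ^(3)=-1; μ^(4)=-35/2; μ^(5)=-23

((0, 0, 1, 0, 0, 0); (0, 0, 1, 1, 1, 0); (0, 2, 0, 0, 0, 0); (0, 0, 0, 0, 1, 1); (2, 0, 0, 0, 0, 1))


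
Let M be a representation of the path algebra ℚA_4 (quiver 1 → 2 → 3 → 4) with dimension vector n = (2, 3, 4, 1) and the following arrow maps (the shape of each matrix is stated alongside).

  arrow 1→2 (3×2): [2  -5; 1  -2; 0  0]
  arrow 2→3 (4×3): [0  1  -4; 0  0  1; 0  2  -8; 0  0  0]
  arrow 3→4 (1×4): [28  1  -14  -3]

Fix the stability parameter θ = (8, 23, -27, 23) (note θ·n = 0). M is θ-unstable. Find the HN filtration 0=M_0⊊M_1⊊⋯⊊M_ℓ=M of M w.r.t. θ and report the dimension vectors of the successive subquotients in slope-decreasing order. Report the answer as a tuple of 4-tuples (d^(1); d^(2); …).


Interval decomposition of M: I[1,2], I[1,3], I[2,4], I[3,3]^2.
HN type (ℓ=5): μ^(1)=23; μ^(2)=8; μ^(3)=4/3; μ^(4)=-2; μ^(5)=-27

((0, 1, 0, 1); (1, 0, 0, 0); (1, 1, 1, 0); (0, 1, 1, 0); (0, 0, 2, 0))


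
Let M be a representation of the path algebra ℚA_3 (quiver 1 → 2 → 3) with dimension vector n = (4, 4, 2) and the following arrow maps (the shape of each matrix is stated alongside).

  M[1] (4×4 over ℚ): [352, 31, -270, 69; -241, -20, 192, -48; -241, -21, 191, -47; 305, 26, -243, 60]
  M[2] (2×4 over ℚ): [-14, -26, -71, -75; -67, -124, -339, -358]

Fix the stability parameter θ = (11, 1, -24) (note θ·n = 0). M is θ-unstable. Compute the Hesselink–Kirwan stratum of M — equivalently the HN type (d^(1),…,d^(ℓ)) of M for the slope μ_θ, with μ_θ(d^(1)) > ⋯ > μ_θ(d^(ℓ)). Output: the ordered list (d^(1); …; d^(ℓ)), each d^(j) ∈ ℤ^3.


Interval decomposition of M: I[1,2]^2, I[1,3]^2.
HN type (ℓ=2): μ^(1)=6; μ^(2)=-4

((2, 2, 0); (2, 2, 2))


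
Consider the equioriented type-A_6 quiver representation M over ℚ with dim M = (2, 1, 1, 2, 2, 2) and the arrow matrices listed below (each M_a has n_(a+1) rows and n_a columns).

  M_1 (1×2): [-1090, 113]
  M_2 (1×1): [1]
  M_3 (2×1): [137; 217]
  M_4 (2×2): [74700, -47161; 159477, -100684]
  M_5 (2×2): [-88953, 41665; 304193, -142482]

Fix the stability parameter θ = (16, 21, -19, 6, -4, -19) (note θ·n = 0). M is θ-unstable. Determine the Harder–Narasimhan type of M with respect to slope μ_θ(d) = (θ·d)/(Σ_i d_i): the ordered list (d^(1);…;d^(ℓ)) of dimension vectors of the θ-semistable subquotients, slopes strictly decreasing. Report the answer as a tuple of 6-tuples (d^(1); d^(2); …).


Barcode: M ≅ I[1,1], I[1,6], I[4,6]. HN layers by μ_θ (3 steps, strictly decreasing):
  μ^(1)=16; μ^(2)=1/6; μ^(3)=-17/3

((1, 0, 0, 0, 0, 0); (1, 1, 1, 1, 1, 1); (0, 0, 0, 1, 1, 1))


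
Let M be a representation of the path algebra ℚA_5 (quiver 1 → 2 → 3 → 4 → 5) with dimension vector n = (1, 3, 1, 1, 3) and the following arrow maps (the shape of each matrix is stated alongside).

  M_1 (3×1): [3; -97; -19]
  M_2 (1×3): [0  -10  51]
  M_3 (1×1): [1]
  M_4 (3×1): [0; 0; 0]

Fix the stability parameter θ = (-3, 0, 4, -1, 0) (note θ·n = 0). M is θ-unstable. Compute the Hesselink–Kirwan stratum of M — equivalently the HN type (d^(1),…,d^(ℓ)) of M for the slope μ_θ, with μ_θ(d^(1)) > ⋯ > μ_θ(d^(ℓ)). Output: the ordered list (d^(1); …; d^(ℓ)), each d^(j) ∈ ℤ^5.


Interval decomposition of M: I[1,4], I[2,2]^2, I[5,5]^3.
HN type (ℓ=3): μ^(1)=3/2; μ^(2)=0; μ^(3)=-3

((0, 0, 1, 1, 0); (0, 3, 0, 0, 3); (1, 0, 0, 0, 0))


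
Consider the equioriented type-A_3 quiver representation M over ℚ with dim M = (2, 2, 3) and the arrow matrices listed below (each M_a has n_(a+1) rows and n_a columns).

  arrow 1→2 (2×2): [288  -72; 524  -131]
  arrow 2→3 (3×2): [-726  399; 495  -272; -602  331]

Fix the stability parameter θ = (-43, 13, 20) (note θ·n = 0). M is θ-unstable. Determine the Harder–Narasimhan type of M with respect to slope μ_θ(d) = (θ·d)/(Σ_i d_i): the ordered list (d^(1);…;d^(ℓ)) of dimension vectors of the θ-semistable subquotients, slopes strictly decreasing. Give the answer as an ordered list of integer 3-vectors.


Via rank(M_{q-1}∘⋯∘M_p): M ≅ I[1,1], I[1,3], I[2,3], I[3,3].
μ_θ-semistable layers: μ^(1)=20; μ^(2)=13; μ^(3)=-43

((0, 0, 3); (0, 2, 0); (2, 0, 0))


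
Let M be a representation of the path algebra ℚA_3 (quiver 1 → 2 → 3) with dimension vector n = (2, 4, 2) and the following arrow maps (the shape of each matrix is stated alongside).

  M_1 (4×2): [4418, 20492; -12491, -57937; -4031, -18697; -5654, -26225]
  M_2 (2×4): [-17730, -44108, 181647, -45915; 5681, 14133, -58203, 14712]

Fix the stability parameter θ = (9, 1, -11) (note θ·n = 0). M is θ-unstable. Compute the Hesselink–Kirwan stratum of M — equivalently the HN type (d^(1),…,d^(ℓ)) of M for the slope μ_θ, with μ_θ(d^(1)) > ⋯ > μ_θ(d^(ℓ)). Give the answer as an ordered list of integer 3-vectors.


Interval decomposition of M: I[1,3]^2, I[2,2]^2.
HN type (ℓ=2): μ^(1)=1; μ^(2)=-1/3

((0, 2, 0); (2, 2, 2))


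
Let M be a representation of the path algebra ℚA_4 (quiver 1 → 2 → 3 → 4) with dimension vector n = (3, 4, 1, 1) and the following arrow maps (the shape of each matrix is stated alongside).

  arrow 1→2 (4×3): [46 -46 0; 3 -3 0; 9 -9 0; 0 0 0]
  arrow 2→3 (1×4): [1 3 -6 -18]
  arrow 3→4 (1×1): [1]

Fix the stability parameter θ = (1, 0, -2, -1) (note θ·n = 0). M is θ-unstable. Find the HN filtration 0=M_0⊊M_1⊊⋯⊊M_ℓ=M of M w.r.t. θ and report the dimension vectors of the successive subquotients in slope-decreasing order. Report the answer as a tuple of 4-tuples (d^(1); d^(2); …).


Barcode: M ≅ I[1,1]^2, I[1,4], I[2,2]^3. HN layers by μ_θ (3 steps, strictly decreasing):
  μ^(1)=1; μ^(2)=0; μ^(3)=-1/2

((2, 0, 0, 0); (0, 3, 0, 0); (1, 1, 1, 1))


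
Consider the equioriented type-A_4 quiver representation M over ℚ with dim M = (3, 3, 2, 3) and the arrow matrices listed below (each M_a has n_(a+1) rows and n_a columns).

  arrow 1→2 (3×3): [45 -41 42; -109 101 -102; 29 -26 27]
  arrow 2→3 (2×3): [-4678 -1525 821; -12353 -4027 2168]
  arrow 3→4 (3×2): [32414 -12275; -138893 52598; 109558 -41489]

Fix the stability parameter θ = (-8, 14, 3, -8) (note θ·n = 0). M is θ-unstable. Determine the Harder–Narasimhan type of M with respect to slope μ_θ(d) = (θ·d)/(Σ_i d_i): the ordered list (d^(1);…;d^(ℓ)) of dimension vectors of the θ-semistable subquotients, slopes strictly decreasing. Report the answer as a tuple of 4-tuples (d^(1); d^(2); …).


Interval decomposition of M: I[1,1], I[1,4]^2, I[2,2], I[4,4].
HN type (ℓ=3): μ^(1)=14; μ^(2)=3; μ^(3)=-8

((0, 1, 0, 0); (0, 2, 2, 2); (3, 0, 0, 1))


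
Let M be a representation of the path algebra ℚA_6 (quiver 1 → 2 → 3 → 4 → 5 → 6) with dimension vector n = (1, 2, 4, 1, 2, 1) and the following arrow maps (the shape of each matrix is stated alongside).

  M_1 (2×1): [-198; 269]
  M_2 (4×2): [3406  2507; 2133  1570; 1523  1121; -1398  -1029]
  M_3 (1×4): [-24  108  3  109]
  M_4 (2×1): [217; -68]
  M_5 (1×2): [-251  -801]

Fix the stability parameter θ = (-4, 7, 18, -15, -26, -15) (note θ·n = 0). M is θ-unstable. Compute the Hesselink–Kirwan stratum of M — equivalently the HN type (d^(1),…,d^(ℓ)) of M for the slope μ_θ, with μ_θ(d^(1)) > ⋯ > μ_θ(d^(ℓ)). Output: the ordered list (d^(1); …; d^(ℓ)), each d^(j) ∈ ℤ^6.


Barcode: M ≅ I[1,3], I[2,6], I[3,3]^2, I[5,5]. HN layers by μ_θ (5 steps, strictly decreasing):
  μ^(1)=18; μ^(2)=7; μ^(3)=-4; μ^(4)=-31/5; μ^(5)=-26

((0, 0, 3, 0, 0, 0); (0, 1, 0, 0, 0, 0); (1, 0, 0, 0, 0, 0); (0, 1, 1, 1, 1, 1); (0, 0, 0, 0, 1, 0))
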